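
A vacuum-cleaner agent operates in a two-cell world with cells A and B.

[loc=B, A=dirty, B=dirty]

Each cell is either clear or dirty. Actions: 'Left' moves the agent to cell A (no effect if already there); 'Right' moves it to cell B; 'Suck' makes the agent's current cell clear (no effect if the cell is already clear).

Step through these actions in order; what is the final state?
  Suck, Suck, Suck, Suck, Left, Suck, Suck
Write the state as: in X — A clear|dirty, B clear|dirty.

in A — A clear, B clear

Suck (#1): in B — A dirty, B clear
Suck (#2): in B — A dirty, B clear
Suck (#3): in B — A dirty, B clear
Suck (#4): in B — A dirty, B clear
Left (#5): in A — A dirty, B clear
Suck (#6): in A — A clear, B clear
Suck (#7): in A — A clear, B clear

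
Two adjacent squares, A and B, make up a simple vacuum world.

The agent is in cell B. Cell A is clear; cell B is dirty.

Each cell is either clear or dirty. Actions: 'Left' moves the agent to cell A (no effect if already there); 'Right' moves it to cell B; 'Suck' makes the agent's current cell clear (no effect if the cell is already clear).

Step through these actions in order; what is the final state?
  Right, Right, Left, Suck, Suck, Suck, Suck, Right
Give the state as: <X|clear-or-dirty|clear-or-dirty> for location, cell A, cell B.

<B|clear|dirty>

[1] after Right: <B|clear|dirty>
[2] after Right: <B|clear|dirty>
[3] after Left: <A|clear|dirty>
[4] after Suck: <A|clear|dirty>
[5] after Suck: <A|clear|dirty>
[6] after Suck: <A|clear|dirty>
[7] after Suck: <A|clear|dirty>
[8] after Right: <B|clear|dirty>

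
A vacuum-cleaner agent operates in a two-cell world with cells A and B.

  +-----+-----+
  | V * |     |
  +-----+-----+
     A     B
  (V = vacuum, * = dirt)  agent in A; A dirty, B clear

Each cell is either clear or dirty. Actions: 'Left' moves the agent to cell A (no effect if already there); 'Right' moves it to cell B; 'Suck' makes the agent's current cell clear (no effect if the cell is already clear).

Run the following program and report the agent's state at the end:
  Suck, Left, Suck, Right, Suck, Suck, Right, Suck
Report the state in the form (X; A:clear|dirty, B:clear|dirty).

(B; A:clear, B:clear)

1) do Suck; now (A; A:clear, B:clear)
2) do Left; now (A; A:clear, B:clear)
3) do Suck; now (A; A:clear, B:clear)
4) do Right; now (B; A:clear, B:clear)
5) do Suck; now (B; A:clear, B:clear)
6) do Suck; now (B; A:clear, B:clear)
7) do Right; now (B; A:clear, B:clear)
8) do Suck; now (B; A:clear, B:clear)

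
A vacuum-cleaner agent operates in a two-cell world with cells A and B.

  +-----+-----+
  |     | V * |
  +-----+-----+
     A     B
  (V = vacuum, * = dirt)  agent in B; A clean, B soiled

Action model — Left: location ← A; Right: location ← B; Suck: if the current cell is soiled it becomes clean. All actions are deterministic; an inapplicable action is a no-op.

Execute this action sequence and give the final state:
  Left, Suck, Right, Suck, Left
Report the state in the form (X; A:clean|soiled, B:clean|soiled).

1. Left → (A; A:clean, B:soiled)
2. Suck → (A; A:clean, B:soiled)
3. Right → (B; A:clean, B:soiled)
4. Suck → (B; A:clean, B:clean)
5. Left → (A; A:clean, B:clean)

(A; A:clean, B:clean)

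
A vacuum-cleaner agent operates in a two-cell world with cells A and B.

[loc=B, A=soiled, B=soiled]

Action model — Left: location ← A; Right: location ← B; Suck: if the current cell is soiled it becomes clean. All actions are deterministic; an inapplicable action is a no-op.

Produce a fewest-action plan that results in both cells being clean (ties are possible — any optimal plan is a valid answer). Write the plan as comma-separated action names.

Suck, Left, Suck

step 1/3 (Suck): loc=B A=soiled B=clean
step 2/3 (Left): loc=A A=soiled B=clean
step 3/3 (Suck): loc=A A=clean B=clean
min 3: Suck B + move + Suck A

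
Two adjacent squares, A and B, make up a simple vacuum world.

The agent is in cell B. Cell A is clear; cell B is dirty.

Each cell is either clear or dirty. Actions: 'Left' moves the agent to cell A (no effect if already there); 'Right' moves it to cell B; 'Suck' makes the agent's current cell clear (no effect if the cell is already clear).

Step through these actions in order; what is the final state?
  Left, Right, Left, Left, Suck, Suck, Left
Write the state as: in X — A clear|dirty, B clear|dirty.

in A — A clear, B dirty

step 1/7 (Left): in A — A clear, B dirty
step 2/7 (Right): in B — A clear, B dirty
step 3/7 (Left): in A — A clear, B dirty
step 4/7 (Left): in A — A clear, B dirty
step 5/7 (Suck): in A — A clear, B dirty
step 6/7 (Suck): in A — A clear, B dirty
step 7/7 (Left): in A — A clear, B dirty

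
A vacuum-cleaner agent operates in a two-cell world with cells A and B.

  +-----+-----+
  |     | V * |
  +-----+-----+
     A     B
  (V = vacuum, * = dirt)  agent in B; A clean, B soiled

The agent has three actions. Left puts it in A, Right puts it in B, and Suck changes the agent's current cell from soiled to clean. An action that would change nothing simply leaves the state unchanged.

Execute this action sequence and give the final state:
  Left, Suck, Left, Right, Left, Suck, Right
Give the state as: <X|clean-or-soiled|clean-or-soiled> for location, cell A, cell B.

<B|clean|soiled>

Left (#1): <A|clean|soiled>
Suck (#2): <A|clean|soiled>
Left (#3): <A|clean|soiled>
Right (#4): <B|clean|soiled>
Left (#5): <A|clean|soiled>
Suck (#6): <A|clean|soiled>
Right (#7): <B|clean|soiled>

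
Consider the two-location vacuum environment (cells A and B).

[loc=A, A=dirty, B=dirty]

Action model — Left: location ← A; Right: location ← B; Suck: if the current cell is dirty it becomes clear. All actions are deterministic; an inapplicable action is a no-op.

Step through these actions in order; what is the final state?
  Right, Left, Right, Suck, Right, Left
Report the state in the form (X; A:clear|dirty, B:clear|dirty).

t=1 Right ⇒ (B; A:dirty, B:dirty)
t=2 Left ⇒ (A; A:dirty, B:dirty)
t=3 Right ⇒ (B; A:dirty, B:dirty)
t=4 Suck ⇒ (B; A:dirty, B:clear)
t=5 Right ⇒ (B; A:dirty, B:clear)
t=6 Left ⇒ (A; A:dirty, B:clear)

(A; A:dirty, B:clear)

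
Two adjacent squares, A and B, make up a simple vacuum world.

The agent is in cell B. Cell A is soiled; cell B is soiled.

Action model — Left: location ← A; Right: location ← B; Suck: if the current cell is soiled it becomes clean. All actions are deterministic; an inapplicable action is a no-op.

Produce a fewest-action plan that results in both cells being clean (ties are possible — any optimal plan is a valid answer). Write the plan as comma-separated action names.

Suck, Left, Suck

1) do Suck; now (B; A:soiled, B:clean)
2) do Left; now (A; A:soiled, B:clean)
3) do Suck; now (A; A:clean, B:clean)
min 3: Suck B + move + Suck A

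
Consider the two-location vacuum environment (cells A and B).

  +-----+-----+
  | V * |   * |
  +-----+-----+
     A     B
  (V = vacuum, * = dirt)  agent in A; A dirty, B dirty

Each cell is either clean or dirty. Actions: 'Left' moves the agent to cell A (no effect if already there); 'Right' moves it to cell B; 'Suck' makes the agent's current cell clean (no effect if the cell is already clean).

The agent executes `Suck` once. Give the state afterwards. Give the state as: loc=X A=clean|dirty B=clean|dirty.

loc=A A=clean B=dirty

start: loc=A A=dirty B=dirty
1. Suck → loc=A A=clean B=dirty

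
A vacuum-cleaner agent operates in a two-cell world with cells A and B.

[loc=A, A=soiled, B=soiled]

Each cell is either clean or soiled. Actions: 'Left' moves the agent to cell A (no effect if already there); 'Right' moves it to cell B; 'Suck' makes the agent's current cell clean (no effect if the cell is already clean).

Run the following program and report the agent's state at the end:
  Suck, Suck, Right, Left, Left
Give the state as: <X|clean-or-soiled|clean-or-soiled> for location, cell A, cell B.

<A|clean|soiled>

[1] after Suck: <A|clean|soiled>
[2] after Suck: <A|clean|soiled>
[3] after Right: <B|clean|soiled>
[4] after Left: <A|clean|soiled>
[5] after Left: <A|clean|soiled>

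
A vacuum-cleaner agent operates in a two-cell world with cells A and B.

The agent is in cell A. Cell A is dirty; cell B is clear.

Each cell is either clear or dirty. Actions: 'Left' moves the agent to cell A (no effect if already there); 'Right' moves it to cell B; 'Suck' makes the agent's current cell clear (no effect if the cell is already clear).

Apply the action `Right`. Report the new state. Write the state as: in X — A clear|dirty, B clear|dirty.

in B — A dirty, B clear

start: in A — A dirty, B clear
1. Right → in B — A dirty, B clear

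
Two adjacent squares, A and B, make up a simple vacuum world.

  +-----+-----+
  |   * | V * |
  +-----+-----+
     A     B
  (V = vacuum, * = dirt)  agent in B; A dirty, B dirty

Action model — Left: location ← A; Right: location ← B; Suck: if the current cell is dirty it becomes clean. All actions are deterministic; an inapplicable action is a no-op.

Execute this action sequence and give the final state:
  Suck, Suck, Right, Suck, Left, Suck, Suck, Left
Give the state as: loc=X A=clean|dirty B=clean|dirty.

1) do Suck; now loc=B A=dirty B=clean
2) do Suck; now loc=B A=dirty B=clean
3) do Right; now loc=B A=dirty B=clean
4) do Suck; now loc=B A=dirty B=clean
5) do Left; now loc=A A=dirty B=clean
6) do Suck; now loc=A A=clean B=clean
7) do Suck; now loc=A A=clean B=clean
8) do Left; now loc=A A=clean B=clean

loc=A A=clean B=clean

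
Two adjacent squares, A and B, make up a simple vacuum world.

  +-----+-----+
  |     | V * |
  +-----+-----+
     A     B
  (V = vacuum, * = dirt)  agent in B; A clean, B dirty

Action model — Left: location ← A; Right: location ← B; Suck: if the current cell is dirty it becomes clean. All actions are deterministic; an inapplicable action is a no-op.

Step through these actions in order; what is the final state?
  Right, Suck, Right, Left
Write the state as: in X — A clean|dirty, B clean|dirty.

Right (#1): in B — A clean, B dirty
Suck (#2): in B — A clean, B clean
Right (#3): in B — A clean, B clean
Left (#4): in A — A clean, B clean

in A — A clean, B clean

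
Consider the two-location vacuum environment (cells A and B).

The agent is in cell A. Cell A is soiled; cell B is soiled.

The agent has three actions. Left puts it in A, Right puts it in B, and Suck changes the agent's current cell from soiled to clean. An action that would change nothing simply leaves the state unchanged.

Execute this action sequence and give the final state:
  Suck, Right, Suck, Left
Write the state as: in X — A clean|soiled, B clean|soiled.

in A — A clean, B clean

Suck (#1): in A — A clean, B soiled
Right (#2): in B — A clean, B soiled
Suck (#3): in B — A clean, B clean
Left (#4): in A — A clean, B clean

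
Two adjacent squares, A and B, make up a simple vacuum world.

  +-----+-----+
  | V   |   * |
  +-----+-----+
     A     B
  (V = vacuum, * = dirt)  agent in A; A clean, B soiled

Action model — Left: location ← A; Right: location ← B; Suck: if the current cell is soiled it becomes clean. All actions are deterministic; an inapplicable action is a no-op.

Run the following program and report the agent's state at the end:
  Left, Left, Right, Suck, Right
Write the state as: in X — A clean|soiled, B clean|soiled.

t=1 Left ⇒ in A — A clean, B soiled
t=2 Left ⇒ in A — A clean, B soiled
t=3 Right ⇒ in B — A clean, B soiled
t=4 Suck ⇒ in B — A clean, B clean
t=5 Right ⇒ in B — A clean, B clean

in B — A clean, B clean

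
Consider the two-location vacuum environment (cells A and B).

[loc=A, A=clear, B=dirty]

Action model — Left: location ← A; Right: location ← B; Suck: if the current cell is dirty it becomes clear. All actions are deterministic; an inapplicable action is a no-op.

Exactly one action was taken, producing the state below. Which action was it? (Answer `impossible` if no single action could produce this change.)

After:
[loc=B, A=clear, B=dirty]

Right

try  Left: (A; A:clear, B:dirty)
try Right: (B; A:clear, B:dirty)  ← match
try  Suck: (A; A:clear, B:dirty)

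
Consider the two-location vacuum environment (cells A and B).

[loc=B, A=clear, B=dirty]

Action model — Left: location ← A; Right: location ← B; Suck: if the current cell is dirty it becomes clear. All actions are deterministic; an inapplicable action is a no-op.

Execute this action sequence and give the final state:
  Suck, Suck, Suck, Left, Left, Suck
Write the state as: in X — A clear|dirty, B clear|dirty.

in A — A clear, B clear

Suck (#1): in B — A clear, B clear
Suck (#2): in B — A clear, B clear
Suck (#3): in B — A clear, B clear
Left (#4): in A — A clear, B clear
Left (#5): in A — A clear, B clear
Suck (#6): in A — A clear, B clear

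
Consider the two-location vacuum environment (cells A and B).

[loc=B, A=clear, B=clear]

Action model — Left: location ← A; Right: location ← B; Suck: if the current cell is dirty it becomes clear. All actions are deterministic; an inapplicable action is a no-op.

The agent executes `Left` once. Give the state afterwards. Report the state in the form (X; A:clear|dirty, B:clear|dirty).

(A; A:clear, B:clear)

start: (B; A:clear, B:clear)
1) do Left; now (A; A:clear, B:clear)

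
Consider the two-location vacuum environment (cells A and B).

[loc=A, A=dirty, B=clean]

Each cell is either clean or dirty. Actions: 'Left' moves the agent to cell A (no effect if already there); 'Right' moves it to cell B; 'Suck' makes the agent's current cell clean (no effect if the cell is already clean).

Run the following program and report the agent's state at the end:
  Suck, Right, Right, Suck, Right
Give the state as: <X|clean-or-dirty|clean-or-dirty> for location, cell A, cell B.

1. Suck → <A|clean|clean>
2. Right → <B|clean|clean>
3. Right → <B|clean|clean>
4. Suck → <B|clean|clean>
5. Right → <B|clean|clean>

<B|clean|clean>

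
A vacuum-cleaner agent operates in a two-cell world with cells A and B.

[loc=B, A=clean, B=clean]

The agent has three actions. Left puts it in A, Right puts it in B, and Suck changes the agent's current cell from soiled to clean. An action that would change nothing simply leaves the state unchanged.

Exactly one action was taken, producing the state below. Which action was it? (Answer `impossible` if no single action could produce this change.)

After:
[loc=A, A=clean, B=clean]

try  Left: loc=A A=clean B=clean  ← match
try Right: loc=B A=clean B=clean
try  Suck: loc=B A=clean B=clean

Left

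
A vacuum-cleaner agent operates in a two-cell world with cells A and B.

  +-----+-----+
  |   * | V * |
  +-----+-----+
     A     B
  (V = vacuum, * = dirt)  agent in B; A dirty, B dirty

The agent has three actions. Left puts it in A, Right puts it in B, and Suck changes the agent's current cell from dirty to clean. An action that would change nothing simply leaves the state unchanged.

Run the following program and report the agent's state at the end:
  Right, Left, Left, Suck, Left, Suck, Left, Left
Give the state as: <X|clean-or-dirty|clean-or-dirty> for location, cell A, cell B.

step 1/8 (Right): <B|dirty|dirty>
step 2/8 (Left): <A|dirty|dirty>
step 3/8 (Left): <A|dirty|dirty>
step 4/8 (Suck): <A|clean|dirty>
step 5/8 (Left): <A|clean|dirty>
step 6/8 (Suck): <A|clean|dirty>
step 7/8 (Left): <A|clean|dirty>
step 8/8 (Left): <A|clean|dirty>

<A|clean|dirty>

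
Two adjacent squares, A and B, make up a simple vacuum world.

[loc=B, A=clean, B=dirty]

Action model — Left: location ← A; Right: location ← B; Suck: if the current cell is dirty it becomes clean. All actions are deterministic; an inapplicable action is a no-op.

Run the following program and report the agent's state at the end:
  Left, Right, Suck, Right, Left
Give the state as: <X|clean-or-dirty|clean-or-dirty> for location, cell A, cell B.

<A|clean|clean>

step 1/5 (Left): <A|clean|dirty>
step 2/5 (Right): <B|clean|dirty>
step 3/5 (Suck): <B|clean|clean>
step 4/5 (Right): <B|clean|clean>
step 5/5 (Left): <A|clean|clean>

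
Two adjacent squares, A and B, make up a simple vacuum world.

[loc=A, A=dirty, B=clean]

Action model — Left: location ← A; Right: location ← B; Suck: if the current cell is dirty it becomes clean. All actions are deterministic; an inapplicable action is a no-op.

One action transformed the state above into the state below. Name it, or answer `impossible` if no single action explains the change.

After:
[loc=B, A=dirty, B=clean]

Right

try  Left: in A — A dirty, B clean
try Right: in B — A dirty, B clean  ← match
try  Suck: in A — A clean, B clean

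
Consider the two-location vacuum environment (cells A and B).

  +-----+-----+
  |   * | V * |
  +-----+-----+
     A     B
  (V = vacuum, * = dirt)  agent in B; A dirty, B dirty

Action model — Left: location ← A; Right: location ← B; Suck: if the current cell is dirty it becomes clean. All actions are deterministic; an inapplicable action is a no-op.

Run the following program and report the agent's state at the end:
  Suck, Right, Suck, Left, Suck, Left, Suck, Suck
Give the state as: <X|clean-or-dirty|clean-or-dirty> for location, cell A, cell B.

[1] after Suck: <B|dirty|clean>
[2] after Right: <B|dirty|clean>
[3] after Suck: <B|dirty|clean>
[4] after Left: <A|dirty|clean>
[5] after Suck: <A|clean|clean>
[6] after Left: <A|clean|clean>
[7] after Suck: <A|clean|clean>
[8] after Suck: <A|clean|clean>

<A|clean|clean>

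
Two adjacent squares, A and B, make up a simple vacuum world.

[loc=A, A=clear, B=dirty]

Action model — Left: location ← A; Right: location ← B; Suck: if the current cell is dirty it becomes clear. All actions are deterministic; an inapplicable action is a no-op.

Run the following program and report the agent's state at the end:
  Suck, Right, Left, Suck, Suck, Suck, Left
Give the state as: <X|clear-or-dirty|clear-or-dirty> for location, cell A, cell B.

[1] after Suck: <A|clear|dirty>
[2] after Right: <B|clear|dirty>
[3] after Left: <A|clear|dirty>
[4] after Suck: <A|clear|dirty>
[5] after Suck: <A|clear|dirty>
[6] after Suck: <A|clear|dirty>
[7] after Left: <A|clear|dirty>

<A|clear|dirty>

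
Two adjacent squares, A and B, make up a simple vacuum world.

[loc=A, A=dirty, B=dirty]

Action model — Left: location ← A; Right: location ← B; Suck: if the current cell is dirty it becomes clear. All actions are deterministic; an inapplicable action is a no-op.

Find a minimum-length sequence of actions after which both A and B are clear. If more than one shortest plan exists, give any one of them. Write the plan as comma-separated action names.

Suck, Right, Suck

Suck (#1): in A — A clear, B dirty
Right (#2): in B — A clear, B dirty
Suck (#3): in B — A clear, B clear
min 3: Suck A + move + Suck B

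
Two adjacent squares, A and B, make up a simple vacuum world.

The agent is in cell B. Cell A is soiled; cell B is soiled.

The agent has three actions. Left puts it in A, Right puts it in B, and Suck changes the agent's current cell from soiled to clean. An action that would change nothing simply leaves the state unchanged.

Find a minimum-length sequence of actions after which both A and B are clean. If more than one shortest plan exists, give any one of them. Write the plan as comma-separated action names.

1) do Suck; now <B|soiled|clean>
2) do Left; now <A|soiled|clean>
3) do Suck; now <A|clean|clean>
min 3: Suck B + move + Suck A

Suck, Left, Suck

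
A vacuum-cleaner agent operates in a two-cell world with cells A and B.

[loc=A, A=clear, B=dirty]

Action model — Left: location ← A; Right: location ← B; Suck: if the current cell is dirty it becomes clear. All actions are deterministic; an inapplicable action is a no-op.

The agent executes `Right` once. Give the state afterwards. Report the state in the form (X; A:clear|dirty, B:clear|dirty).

(B; A:clear, B:dirty)

start: (A; A:clear, B:dirty)
[1] after Right: (B; A:clear, B:dirty)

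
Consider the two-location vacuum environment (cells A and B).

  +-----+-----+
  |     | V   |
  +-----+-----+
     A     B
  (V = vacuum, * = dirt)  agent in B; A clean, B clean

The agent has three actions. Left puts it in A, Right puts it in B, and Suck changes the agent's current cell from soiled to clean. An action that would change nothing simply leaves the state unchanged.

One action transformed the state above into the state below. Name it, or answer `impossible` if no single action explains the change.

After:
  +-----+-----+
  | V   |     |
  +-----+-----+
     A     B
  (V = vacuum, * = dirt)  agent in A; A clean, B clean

try  Left: loc=A A=clean B=clean  ← match
try Right: loc=B A=clean B=clean
try  Suck: loc=B A=clean B=clean

Left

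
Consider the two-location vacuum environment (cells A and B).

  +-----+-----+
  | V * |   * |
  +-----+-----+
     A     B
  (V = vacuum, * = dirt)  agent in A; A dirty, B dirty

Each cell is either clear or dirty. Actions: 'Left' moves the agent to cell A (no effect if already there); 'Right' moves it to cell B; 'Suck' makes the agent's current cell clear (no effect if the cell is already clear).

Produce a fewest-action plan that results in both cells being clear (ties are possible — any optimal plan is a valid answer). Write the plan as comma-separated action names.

1) do Suck; now in A — A clear, B dirty
2) do Right; now in B — A clear, B dirty
3) do Suck; now in B — A clear, B clear
min 3: Suck A + move + Suck B

Suck, Right, Suck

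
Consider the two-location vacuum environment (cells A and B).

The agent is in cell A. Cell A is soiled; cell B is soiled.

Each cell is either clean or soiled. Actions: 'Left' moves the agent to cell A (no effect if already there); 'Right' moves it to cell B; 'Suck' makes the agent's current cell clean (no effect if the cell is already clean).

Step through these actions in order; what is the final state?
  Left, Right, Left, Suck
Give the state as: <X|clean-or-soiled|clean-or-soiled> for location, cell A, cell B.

1) do Left; now <A|soiled|soiled>
2) do Right; now <B|soiled|soiled>
3) do Left; now <A|soiled|soiled>
4) do Suck; now <A|clean|soiled>

<A|clean|soiled>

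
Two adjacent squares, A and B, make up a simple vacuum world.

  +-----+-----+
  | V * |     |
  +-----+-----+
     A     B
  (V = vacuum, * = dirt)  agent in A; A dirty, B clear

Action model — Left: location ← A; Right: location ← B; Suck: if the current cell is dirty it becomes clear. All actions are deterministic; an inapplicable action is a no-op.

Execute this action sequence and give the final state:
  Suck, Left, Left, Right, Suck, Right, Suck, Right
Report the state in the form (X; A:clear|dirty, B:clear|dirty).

Suck (#1): (A; A:clear, B:clear)
Left (#2): (A; A:clear, B:clear)
Left (#3): (A; A:clear, B:clear)
Right (#4): (B; A:clear, B:clear)
Suck (#5): (B; A:clear, B:clear)
Right (#6): (B; A:clear, B:clear)
Suck (#7): (B; A:clear, B:clear)
Right (#8): (B; A:clear, B:clear)

(B; A:clear, B:clear)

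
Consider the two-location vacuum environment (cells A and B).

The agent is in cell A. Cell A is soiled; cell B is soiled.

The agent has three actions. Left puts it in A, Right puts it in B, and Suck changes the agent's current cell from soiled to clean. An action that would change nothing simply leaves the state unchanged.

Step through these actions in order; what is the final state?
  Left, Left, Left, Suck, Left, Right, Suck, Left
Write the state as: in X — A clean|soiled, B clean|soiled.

step 1/8 (Left): in A — A soiled, B soiled
step 2/8 (Left): in A — A soiled, B soiled
step 3/8 (Left): in A — A soiled, B soiled
step 4/8 (Suck): in A — A clean, B soiled
step 5/8 (Left): in A — A clean, B soiled
step 6/8 (Right): in B — A clean, B soiled
step 7/8 (Suck): in B — A clean, B clean
step 8/8 (Left): in A — A clean, B clean

in A — A clean, B clean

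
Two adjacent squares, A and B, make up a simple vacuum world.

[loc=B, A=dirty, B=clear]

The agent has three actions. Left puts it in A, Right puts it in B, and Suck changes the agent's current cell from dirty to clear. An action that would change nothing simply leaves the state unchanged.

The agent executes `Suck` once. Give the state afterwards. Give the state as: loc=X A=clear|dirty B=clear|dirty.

start: loc=B A=dirty B=clear
t=1 Suck ⇒ loc=B A=dirty B=clear

loc=B A=dirty B=clear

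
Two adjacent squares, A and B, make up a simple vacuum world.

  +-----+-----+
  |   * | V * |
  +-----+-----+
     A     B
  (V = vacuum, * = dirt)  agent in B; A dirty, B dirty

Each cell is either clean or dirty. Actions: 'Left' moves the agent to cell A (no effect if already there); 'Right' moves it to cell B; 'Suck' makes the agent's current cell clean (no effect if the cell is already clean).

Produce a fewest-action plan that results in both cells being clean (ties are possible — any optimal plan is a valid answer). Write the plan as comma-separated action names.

t=1 Suck ⇒ in B — A dirty, B clean
t=2 Left ⇒ in A — A dirty, B clean
t=3 Suck ⇒ in A — A clean, B clean
min 3: Suck B + move + Suck A

Suck, Left, Suck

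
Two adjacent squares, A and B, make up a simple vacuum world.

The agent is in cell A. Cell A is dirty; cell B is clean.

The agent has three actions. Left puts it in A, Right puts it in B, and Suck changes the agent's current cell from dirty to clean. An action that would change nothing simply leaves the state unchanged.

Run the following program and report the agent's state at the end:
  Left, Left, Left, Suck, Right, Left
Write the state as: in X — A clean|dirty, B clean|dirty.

in A — A clean, B clean

t=1 Left ⇒ in A — A dirty, B clean
t=2 Left ⇒ in A — A dirty, B clean
t=3 Left ⇒ in A — A dirty, B clean
t=4 Suck ⇒ in A — A clean, B clean
t=5 Right ⇒ in B — A clean, B clean
t=6 Left ⇒ in A — A clean, B clean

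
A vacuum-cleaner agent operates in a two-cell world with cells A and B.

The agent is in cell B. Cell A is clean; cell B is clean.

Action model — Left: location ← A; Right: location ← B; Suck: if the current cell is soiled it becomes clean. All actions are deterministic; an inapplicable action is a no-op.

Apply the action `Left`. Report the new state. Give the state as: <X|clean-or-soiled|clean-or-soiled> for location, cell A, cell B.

start: <B|clean|clean>
[1] after Left: <A|clean|clean>

<A|clean|clean>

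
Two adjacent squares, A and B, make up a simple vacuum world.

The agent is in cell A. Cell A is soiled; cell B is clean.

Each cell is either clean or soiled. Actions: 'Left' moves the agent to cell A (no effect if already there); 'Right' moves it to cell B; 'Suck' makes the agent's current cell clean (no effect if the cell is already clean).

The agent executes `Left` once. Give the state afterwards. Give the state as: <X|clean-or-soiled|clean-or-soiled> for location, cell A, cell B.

<A|soiled|clean>

start: <A|soiled|clean>
[1] after Left: <A|soiled|clean>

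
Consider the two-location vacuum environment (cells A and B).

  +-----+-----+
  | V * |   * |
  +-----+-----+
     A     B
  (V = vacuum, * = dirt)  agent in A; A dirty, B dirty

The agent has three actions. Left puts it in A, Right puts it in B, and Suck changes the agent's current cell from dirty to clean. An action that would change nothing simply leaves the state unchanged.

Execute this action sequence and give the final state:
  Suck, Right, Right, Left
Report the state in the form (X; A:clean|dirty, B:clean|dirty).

Suck (#1): (A; A:clean, B:dirty)
Right (#2): (B; A:clean, B:dirty)
Right (#3): (B; A:clean, B:dirty)
Left (#4): (A; A:clean, B:dirty)

(A; A:clean, B:dirty)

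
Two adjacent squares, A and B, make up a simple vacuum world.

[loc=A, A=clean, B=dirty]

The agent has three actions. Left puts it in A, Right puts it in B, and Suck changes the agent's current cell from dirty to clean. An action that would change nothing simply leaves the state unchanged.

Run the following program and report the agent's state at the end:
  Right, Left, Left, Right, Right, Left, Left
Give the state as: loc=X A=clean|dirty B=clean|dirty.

loc=A A=clean B=dirty

Right (#1): loc=B A=clean B=dirty
Left (#2): loc=A A=clean B=dirty
Left (#3): loc=A A=clean B=dirty
Right (#4): loc=B A=clean B=dirty
Right (#5): loc=B A=clean B=dirty
Left (#6): loc=A A=clean B=dirty
Left (#7): loc=A A=clean B=dirty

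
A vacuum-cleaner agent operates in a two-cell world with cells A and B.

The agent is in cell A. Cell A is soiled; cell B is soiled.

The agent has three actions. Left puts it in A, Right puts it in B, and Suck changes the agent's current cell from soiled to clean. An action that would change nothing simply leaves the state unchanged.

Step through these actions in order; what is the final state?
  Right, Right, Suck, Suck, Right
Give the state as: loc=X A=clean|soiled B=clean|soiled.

loc=B A=soiled B=clean

step 1/5 (Right): loc=B A=soiled B=soiled
step 2/5 (Right): loc=B A=soiled B=soiled
step 3/5 (Suck): loc=B A=soiled B=clean
step 4/5 (Suck): loc=B A=soiled B=clean
step 5/5 (Right): loc=B A=soiled B=clean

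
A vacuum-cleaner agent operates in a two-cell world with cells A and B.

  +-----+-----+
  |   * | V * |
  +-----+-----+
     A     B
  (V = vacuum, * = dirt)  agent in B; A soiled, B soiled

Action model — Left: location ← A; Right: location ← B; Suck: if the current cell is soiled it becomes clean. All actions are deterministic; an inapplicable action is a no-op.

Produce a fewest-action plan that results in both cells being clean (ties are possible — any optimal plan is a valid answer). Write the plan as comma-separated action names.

[1] after Suck: <B|soiled|clean>
[2] after Left: <A|soiled|clean>
[3] after Suck: <A|clean|clean>
min 3: Suck B + move + Suck A

Suck, Left, Suck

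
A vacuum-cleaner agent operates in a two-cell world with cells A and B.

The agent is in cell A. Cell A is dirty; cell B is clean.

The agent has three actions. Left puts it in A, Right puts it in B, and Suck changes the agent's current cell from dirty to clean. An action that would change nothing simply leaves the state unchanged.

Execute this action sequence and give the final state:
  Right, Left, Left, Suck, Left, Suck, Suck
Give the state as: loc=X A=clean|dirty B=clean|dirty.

step 1/7 (Right): loc=B A=dirty B=clean
step 2/7 (Left): loc=A A=dirty B=clean
step 3/7 (Left): loc=A A=dirty B=clean
step 4/7 (Suck): loc=A A=clean B=clean
step 5/7 (Left): loc=A A=clean B=clean
step 6/7 (Suck): loc=A A=clean B=clean
step 7/7 (Suck): loc=A A=clean B=clean

loc=A A=clean B=clean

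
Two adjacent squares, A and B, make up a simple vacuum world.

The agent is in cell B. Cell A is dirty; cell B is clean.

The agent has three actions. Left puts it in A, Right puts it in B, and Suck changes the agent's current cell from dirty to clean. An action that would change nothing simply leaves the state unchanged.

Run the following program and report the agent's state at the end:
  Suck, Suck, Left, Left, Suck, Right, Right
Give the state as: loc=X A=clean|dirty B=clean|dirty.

loc=B A=clean B=clean

1) do Suck; now loc=B A=dirty B=clean
2) do Suck; now loc=B A=dirty B=clean
3) do Left; now loc=A A=dirty B=clean
4) do Left; now loc=A A=dirty B=clean
5) do Suck; now loc=A A=clean B=clean
6) do Right; now loc=B A=clean B=clean
7) do Right; now loc=B A=clean B=clean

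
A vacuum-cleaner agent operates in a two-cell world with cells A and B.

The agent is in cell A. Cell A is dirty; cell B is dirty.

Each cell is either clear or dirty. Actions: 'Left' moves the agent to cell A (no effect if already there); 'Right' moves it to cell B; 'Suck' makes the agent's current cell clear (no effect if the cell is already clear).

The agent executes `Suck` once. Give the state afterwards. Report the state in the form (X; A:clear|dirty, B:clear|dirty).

(A; A:clear, B:dirty)

start: (A; A:dirty, B:dirty)
1) do Suck; now (A; A:clear, B:dirty)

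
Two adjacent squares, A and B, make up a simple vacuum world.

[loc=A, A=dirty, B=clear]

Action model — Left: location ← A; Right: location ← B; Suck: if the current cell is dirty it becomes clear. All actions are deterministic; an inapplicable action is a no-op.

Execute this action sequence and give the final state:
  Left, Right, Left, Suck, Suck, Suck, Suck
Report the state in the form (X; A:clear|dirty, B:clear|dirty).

(A; A:clear, B:clear)

t=1 Left ⇒ (A; A:dirty, B:clear)
t=2 Right ⇒ (B; A:dirty, B:clear)
t=3 Left ⇒ (A; A:dirty, B:clear)
t=4 Suck ⇒ (A; A:clear, B:clear)
t=5 Suck ⇒ (A; A:clear, B:clear)
t=6 Suck ⇒ (A; A:clear, B:clear)
t=7 Suck ⇒ (A; A:clear, B:clear)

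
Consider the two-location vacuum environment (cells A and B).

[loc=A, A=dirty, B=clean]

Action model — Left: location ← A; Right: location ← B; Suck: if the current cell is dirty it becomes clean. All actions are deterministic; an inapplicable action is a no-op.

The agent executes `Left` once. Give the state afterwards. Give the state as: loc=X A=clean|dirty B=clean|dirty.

start: loc=A A=dirty B=clean
1) do Left; now loc=A A=dirty B=clean

loc=A A=dirty B=clean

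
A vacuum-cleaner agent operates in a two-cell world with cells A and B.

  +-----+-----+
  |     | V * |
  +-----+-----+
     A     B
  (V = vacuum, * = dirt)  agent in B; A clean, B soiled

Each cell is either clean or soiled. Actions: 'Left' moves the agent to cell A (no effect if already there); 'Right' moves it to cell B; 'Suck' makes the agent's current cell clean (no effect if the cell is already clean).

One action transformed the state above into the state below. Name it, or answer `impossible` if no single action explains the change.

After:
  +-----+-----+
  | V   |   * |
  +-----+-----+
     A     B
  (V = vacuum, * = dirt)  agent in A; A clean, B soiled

Left

try  Left: (A; A:clean, B:soiled)  ← match
try Right: (B; A:clean, B:soiled)
try  Suck: (B; A:clean, B:clean)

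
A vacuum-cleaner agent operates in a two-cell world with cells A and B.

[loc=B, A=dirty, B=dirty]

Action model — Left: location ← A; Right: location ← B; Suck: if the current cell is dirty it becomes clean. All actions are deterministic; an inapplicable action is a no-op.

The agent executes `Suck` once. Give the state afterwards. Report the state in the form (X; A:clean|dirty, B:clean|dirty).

start: (B; A:dirty, B:dirty)
[1] after Suck: (B; A:dirty, B:clean)

(B; A:dirty, B:clean)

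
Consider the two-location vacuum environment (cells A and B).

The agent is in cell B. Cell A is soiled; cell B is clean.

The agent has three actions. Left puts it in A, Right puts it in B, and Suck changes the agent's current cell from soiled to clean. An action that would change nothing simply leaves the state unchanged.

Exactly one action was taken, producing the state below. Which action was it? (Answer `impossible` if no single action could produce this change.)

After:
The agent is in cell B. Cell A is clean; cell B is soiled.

impossible

try  Left: loc=A A=soiled B=clean
try Right: loc=B A=soiled B=clean
try  Suck: loc=B A=soiled B=clean
no single action produces the after-state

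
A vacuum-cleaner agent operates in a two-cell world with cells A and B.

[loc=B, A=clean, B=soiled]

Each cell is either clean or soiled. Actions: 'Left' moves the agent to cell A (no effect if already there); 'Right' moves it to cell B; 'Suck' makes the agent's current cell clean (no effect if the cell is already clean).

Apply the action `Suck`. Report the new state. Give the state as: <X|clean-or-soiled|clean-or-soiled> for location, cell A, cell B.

start: <B|clean|soiled>
t=1 Suck ⇒ <B|clean|clean>

<B|clean|clean>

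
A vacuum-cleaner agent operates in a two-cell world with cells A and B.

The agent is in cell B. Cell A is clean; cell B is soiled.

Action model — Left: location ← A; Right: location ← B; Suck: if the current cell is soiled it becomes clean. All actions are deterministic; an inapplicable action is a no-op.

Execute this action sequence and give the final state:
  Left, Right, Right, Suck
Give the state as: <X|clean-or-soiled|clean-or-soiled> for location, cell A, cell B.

step 1/4 (Left): <A|clean|soiled>
step 2/4 (Right): <B|clean|soiled>
step 3/4 (Right): <B|clean|soiled>
step 4/4 (Suck): <B|clean|clean>

<B|clean|clean>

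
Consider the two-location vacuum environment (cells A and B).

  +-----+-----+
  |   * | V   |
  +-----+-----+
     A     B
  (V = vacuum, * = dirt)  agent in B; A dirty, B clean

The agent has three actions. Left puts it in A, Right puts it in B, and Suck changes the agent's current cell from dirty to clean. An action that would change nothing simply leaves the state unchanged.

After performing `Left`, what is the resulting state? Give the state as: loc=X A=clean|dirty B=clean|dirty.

loc=A A=dirty B=clean

start: loc=B A=dirty B=clean
Left (#1): loc=A A=dirty B=clean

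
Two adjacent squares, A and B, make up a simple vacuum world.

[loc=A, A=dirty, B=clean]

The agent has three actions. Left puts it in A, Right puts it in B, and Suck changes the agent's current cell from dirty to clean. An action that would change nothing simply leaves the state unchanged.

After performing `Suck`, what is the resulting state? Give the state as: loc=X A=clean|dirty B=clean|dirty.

start: loc=A A=dirty B=clean
1) do Suck; now loc=A A=clean B=clean

loc=A A=clean B=clean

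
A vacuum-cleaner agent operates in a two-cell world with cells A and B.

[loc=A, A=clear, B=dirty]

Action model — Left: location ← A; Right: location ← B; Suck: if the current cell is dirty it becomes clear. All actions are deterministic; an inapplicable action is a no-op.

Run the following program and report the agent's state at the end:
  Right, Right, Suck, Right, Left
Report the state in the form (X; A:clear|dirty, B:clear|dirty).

(A; A:clear, B:clear)

Right (#1): (B; A:clear, B:dirty)
Right (#2): (B; A:clear, B:dirty)
Suck (#3): (B; A:clear, B:clear)
Right (#4): (B; A:clear, B:clear)
Left (#5): (A; A:clear, B:clear)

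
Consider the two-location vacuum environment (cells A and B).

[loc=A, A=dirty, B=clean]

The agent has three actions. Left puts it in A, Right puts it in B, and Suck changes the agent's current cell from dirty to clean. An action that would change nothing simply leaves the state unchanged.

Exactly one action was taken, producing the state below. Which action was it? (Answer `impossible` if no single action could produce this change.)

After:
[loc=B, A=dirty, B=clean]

try  Left: in A — A dirty, B clean
try Right: in B — A dirty, B clean  ← match
try  Suck: in A — A clean, B clean

Right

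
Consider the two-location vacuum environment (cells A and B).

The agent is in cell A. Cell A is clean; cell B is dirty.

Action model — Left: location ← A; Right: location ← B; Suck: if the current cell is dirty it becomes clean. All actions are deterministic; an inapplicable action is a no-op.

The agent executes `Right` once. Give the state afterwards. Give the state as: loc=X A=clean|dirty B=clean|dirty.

loc=B A=clean B=dirty

start: loc=A A=clean B=dirty
1. Right → loc=B A=clean B=dirty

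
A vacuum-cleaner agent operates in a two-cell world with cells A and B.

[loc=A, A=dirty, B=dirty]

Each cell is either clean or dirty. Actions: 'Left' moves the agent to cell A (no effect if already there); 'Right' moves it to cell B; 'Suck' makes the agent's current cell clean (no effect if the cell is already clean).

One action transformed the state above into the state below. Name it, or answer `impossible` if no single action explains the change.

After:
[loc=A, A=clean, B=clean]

impossible

try  Left: loc=A A=dirty B=dirty
try Right: loc=B A=dirty B=dirty
try  Suck: loc=A A=clean B=dirty
no single action produces the after-state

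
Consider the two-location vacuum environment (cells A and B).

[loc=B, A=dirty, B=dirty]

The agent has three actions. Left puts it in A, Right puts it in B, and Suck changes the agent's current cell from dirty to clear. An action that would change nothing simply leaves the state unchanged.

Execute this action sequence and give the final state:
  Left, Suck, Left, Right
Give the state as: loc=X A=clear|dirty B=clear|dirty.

loc=B A=clear B=dirty

t=1 Left ⇒ loc=A A=dirty B=dirty
t=2 Suck ⇒ loc=A A=clear B=dirty
t=3 Left ⇒ loc=A A=clear B=dirty
t=4 Right ⇒ loc=B A=clear B=dirty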